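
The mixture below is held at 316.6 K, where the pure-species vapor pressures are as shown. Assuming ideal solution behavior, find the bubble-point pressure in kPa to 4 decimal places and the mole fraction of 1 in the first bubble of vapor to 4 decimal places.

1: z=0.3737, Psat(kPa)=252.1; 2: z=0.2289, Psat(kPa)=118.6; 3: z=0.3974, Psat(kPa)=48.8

Pbub = 140.7504 kPa, y_1 = 0.6693

At the bubble point ψ → 0, so ΣzᵢKᵢ = 1 with Kᵢ = Pᵢˢᵃᵗ/P ⇒ P = ΣzᵢPᵢˢᵃᵗ.
P = 0.3737·252.1 + 0.2289·118.6 + 0.3974·48.8 = 140.7504 kPa
yᵢ = zᵢPᵢˢᵃᵗ/P ⇒ y_1 = 0.3737·252.1/140.7504 = 0.6693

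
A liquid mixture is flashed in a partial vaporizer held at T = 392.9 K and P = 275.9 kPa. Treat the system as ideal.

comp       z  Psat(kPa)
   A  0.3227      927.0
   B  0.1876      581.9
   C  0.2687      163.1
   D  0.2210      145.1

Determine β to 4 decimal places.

Raoult's law: Kᵢ = Pᵢˢᵃᵗ/P = Pᵢˢᵃᵗ/275.9.
  K_A = 927.0/275.9 = 3.359913, K_B = 581.9/275.9 = 2.109097, K_C = 163.1/275.9 = 0.591156, K_D = 145.1/275.9 = 0.525915
Let β = V/F and solve Σ zᵢ(Kᵢ−1)/(1+β(Kᵢ−1)) = 0.
Check two-phase: ΣzᵢKᵢ = 1.7550 > 1 and Σzᵢ/Kᵢ = 1.0597 > 1, so g(0) = 0.7550 > 0 and g(1) = -0.0597 < 0.
Iterate (Newton) starting at β = 0.69:
  β = 0.6900: g = 0.09888, g' = -0.5311 → β = 0.8762
  β = 0.8762: g = 0.00337, g' = -0.5047 → β = 0.8829
Converged at β = 0.8829.

β = 0.8829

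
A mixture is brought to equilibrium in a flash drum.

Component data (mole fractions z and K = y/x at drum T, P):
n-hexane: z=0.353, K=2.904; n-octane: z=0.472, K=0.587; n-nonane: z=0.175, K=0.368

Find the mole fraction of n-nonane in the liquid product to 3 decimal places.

x_n-nonane = 0.234

Rachford–Rice: g(ψ) = Σ zᵢ(Kᵢ−1)/(1+ψ(Kᵢ−1)) = 0.
Feasibility: ΣzᵢKᵢ = 1.367, Σzᵢ/Kᵢ = 1.401 — both > 1, two phases present.
Newton–Raphson from ψ = 0.5:
  ψ = 0.500: g = -0.0630, g' = -0.613 → ψ = 0.397
  ψ = 0.397: g = 0.0018, g' = -0.655 → ψ = 0.400
Converged at ψ = 0.400.
Compositions from xᵢ = zᵢ/(1+ψ(Kᵢ−1)), yᵢ = Kᵢxᵢ:
  n-hexane: x = 0.200, y = 0.582
  n-octane: x = 0.565, y = 0.332
  n-nonane: x = 0.234, y = 0.086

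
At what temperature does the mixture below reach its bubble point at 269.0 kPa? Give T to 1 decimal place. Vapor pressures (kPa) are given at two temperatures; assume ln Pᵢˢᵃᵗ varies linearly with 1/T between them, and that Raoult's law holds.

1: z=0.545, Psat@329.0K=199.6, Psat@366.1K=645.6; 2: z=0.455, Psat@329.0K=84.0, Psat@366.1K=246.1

Bubble-point temperature: ΣzᵢPᵢˢᵃᵗ(T) = P. Interpolate ln Pᵢˢᵃᵗ = aᵢ + bᵢ/T.
  T = 329.0 K: ΣzᵢPᵢˢᵃᵗ = 147.00 kPa
  T = 366.1 K: ΣzᵢPᵢˢᵃᵗ = 463.83 kPa
  T = 347.6 K: ΣzᵢPᵢˢᵃᵗ = 269.61 kPa
  T = 338.3 K: ΣzᵢPᵢˢᵃᵗ = 200.73 kPa
  T = 343.0 K: ΣzᵢPᵢˢᵃᵗ = 233.47 kPa
  T = 345.3 K: ΣzᵢPᵢˢᵃᵗ = 251.01 kPa
Interpolating between 345.3 K and 347.6 K gives T ≈ 347.5 K.

T = 347.5 K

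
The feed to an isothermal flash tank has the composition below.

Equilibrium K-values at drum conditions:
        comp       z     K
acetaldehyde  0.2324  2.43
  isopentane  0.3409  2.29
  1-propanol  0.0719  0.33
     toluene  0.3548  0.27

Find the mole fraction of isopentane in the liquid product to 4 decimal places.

Let ψ = V/F and solve Σ zᵢ(Kᵢ−1)/(1+ψ(Kᵢ−1)) = 0.
Check two-phase: ΣzᵢKᵢ = 1.4649 > 1 and Σzᵢ/Kᵢ = 1.7765 > 1, so g(0) = 0.4649 > 0 and g(1) = -0.7765 < 0.
Newton–Raphson from ψ = 0.33:
  ψ = 0.3300: g = 0.13119, g' = -0.8798 → ψ = 0.4791
  ψ = 0.4791: g = -0.00027, g' = -0.9012 → ψ = 0.4788
Converged at ψ = 0.4788.
Compositions from xᵢ = zᵢ/(1+ψ(Kᵢ−1)), yᵢ = Kᵢxᵢ:
  acetaldehyde: x = 0.1379, y = 0.3352
  isopentane: x = 0.2107, y = 0.4826
  1-propanol: x = 0.1059, y = 0.0349
  toluene: x = 0.5455, y = 0.1473

x_isopentane = 0.2107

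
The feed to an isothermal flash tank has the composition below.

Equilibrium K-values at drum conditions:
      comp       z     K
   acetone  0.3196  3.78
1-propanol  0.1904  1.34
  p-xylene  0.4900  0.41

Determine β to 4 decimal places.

Let β = V/F and solve Σ zᵢ(Kᵢ−1)/(1+β(Kᵢ−1)) = 0.
Feasibility: ΣzᵢKᵢ = 1.6641, Σzᵢ/Kᵢ = 1.4218 — both > 1, two phases present.
Newton–Raphson from β = 0.5:
  β = 0.5000: g = 0.01701, g' = -0.7917 → β = 0.5215
  β = 0.5215: g = 0.00009, g' = -0.7833 → β = 0.5216
Converged at β = 0.5216.

β = 0.5216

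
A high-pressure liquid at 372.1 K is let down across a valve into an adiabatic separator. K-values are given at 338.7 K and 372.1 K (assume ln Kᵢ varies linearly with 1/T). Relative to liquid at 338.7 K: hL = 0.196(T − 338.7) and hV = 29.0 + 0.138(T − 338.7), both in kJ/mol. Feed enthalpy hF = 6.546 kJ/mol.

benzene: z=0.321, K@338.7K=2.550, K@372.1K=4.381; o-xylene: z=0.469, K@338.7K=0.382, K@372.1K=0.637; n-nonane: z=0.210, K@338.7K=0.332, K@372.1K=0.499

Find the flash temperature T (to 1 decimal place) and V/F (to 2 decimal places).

T = 345.7 K, V/F = 0.18

Adiabatic flash: solve Rachford–Rice at each trial T, then check hF = ψ·hV(T) + (1−ψ)·hL(T).
  T = 338.7 K: K = (2.550, 0.382, 0.332), RR gives ψ = 0.069, H_out = 1.991 kJ/mol
  T = 372.1 K: K = (4.381, 0.637, 0.499), RR gives ψ = 0.584, H_out = 22.355 kJ/mol
  T = 355.4 K: K = (3.385, 0.499, 0.411), RR gives ψ = 0.322, H_out = 12.312 kJ/mol
  T = 347.0 K: K = (2.946, 0.438, 0.370), RR gives ψ = 0.201, H_out = 7.366 kJ/mol
  T = 342.9 K: K = (2.745, 0.410, 0.351), RR gives ψ = 0.138, H_out = 4.803 kJ/mol
  T = 344.9 K: K = (2.842, 0.423, 0.360), RR gives ψ = 0.170, H_out = 6.071 kJ/mol
Linear interpolation between T = 344.9 (H_out = 6.071) and T = 347.0 (H_out = 7.366) on hF = 6.546 gives T ≈ 345.7 K, at which ψ = 0.18.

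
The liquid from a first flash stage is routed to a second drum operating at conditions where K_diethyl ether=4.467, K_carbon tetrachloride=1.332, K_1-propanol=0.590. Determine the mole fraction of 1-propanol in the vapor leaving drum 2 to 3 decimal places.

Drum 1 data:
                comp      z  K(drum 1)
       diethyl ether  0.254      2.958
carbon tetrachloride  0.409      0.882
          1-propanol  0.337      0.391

y_1-propanol (drum 2) = 0.367

Drum 1:
Newton iteration, ψ₁⁰ = 0.5:
  ψ₁ = 0.500: g = -0.0951, g' = -0.513 → ψ₁ = 0.315
  ψ₁ = 0.315: g = 0.0036, g' = -0.570 → ψ₁ = 0.321
Converged at ψ₁ = 0.321.
Drum-1 compositions:
  diethyl ether: x = 0.156, y = 0.461
  carbon tetrachloride: x = 0.425, y = 0.375
  1-propanol: x = 0.419, y = 0.164
Drum-2 feed = drum-1 liquid: z₂ = (0.1559, 0.4251, 0.4190).
Drum 2:
Rachford–Rice: g(ψ₂) = Σ zᵢ(Kᵢ−1)/(1+ψ₂(Kᵢ−1)) = 0.
Check two-phase: ΣzᵢKᵢ = 1.510 > 1 and Σzᵢ/Kᵢ = 1.064 > 1, so g(0) = 0.510 > 0 and g(1) = -0.064 < 0.
Newton–Raphson from ψ₂ = 0.5:
  ψ₂ = 0.500: g = 0.1027, g' = -0.397 → ψ₂ = 0.759
  ψ₂ = 0.759: g = 0.0122, g' = -0.320 → ψ₂ = 0.797
Converged at ψ₂ = 0.797.
  diethyl ether: x = 0.041, y = 0.185
  carbon tetrachloride: x = 0.336, y = 0.448
  1-propanol: x = 0.622, y = 0.367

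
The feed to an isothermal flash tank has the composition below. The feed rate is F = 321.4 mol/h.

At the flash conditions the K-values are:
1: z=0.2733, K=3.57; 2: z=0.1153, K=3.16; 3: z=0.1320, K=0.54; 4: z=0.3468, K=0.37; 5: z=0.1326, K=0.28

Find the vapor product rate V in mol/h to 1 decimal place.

V = 122.1 mol/h

Rachford–Rice: g(ψ) = Σ zᵢ(Kᵢ−1)/(1+ψ(Kᵢ−1)) = 0.
Check two-phase: ΣzᵢKᵢ = 1.5768 > 1 and Σzᵢ/Kᵢ = 1.7684 > 1, so g(0) = 0.5768 > 0 and g(1) = -0.7684 < 0.
Iterate (Newton) starting at ψ = 0.5:
  ψ = 0.5000: g = -0.11986, g' = -0.9783 → ψ = 0.3775
  ψ = 0.3775: g = 0.00247, g' = -1.0358 → ψ = 0.3799
Converged at ψ = 0.3799.
Then V = ψ·F = 0.3799·321.4 = 122.1 mol/h and L = F − V = 199.3 mol/h.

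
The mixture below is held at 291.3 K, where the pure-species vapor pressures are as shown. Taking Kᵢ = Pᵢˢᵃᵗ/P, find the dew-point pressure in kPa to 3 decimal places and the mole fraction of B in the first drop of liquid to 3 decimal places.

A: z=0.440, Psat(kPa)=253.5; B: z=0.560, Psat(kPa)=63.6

Pdew = 94.870 kPa, x_B = 0.835

At the dew point ψ → 1, so Σzᵢ/Kᵢ = 1 with Kᵢ = Pᵢˢᵃᵗ/P ⇒ 1/P = Σzᵢ/Pᵢˢᵃᵗ.
1/P = 0.440/253.5 + 0.560/63.6 = 0.010541 ⇒ P = 94.870 kPa
xᵢ = zᵢP/Pᵢˢᵃᵗ ⇒ x_B = 0.560·94.870/63.6 = 0.835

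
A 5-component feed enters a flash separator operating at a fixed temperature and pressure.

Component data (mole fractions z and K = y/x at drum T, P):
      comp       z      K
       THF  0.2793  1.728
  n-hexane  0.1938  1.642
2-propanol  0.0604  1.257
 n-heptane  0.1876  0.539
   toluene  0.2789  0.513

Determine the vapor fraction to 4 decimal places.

Let ψ = V/F and solve Σ zᵢ(Kᵢ−1)/(1+ψ(Kᵢ−1)) = 0.
Feasibility: ΣzᵢKᵢ = 1.1210, Σzᵢ/Kᵢ = 1.2194 — both > 1, two phases present.
Newton iteration, ψ⁰ = 0.54:
  ψ = 0.5400: g = -0.04746, g' = -0.3158 → ψ = 0.3897
  ψ = 0.3897: g = -0.00105, g' = -0.3042 → ψ = 0.3863
Converged at ψ = 0.3863.

ψ = 0.3863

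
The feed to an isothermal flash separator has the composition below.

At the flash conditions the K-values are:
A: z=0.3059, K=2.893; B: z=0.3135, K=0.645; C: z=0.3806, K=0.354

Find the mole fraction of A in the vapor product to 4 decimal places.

y_A = 0.6232

Let ψ = V/F and solve Σ zᵢ(Kᵢ−1)/(1+ψ(Kᵢ−1)) = 0.
Feasibility: ΣzᵢKᵢ = 1.2219, Σzᵢ/Kᵢ = 1.6669 — both > 1, two phases present.
Newton–Raphson from ψ = 0.5:
  ψ = 0.5000: g = -0.20099, g' = -0.6943 → ψ = 0.2105
  ψ = 0.2105: g = 0.00923, g' = -0.8194 → ψ = 0.2218
  ψ = 0.2218: g = 0.00007, g' = -0.8067 → ψ = 0.2219
Converged at ψ = 0.2219.
Compositions from xᵢ = zᵢ/(1+ψ(Kᵢ−1)), yᵢ = Kᵢxᵢ:
  A: x = 0.2154, y = 0.6232
  B: x = 0.3403, y = 0.2195
  C: x = 0.4443, y = 0.1573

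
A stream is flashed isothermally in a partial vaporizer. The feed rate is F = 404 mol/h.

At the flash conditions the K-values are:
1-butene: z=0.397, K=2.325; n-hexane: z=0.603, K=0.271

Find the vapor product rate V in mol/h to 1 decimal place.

V = 36.2 mol/h

Rachford–Rice: g(β) = Σ zᵢ(Kᵢ−1)/(1+β(Kᵢ−1)) = 0.
Check two-phase: ΣzᵢKᵢ = 1.086 > 1 and Σzᵢ/Kᵢ = 2.396 > 1, so g(0) = 0.086 > 0 and g(1) = -1.396 < 0.
Iterate (Newton) starting at β = 0.53:
  β = 0.530: g = -0.4074, g' = -1.092 → β = 0.157
  β = 0.157: g = -0.0608, g' = -0.886 → β = 0.088
  β = 0.088: g = 0.0012, g' = -0.925 → β = 0.089
Converged at β = 0.089.
Then V = β·F = 0.0895·404 = 36.2 mol/h and L = F − V = 367.8 mol/h.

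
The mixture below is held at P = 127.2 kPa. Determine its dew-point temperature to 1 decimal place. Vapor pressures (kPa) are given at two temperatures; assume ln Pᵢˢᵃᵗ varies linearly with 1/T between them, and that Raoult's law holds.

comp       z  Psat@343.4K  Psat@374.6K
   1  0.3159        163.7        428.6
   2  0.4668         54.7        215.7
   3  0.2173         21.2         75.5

Dew-point temperature: Σzᵢ·P/Pᵢˢᵃᵗ(T) = 1. Interpolate ln Pᵢˢᵃᵗ = aᵢ + bᵢ/T.
  T = 343.4 K: ΣzᵢP/Pᵢˢᵃᵗ = 2.6348
  T = 374.6 K: ΣzᵢP/Pᵢˢᵃᵗ = 0.7351
  T = 359.0 K: ΣzᵢP/Pᵢˢᵃᵗ = 1.3512
  T = 366.8 K: ΣzᵢP/Pᵢˢᵃᵗ = 0.9898
  T = 362.9 K: ΣzᵢP/Pᵢˢᵃᵗ = 1.1544
  T = 364.9 K: ΣzᵢP/Pᵢˢᵃᵗ = 1.0664
Interpolating between 364.9 K and 366.8 K gives T ≈ 366.5 K.

T = 366.5 K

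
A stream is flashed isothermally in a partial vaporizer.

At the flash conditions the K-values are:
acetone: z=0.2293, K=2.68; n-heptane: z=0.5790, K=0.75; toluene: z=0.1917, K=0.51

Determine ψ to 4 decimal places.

ψ = 0.2738

Rachford–Rice: g(ψ) = Σ zᵢ(Kᵢ−1)/(1+ψ(Kᵢ−1)) = 0.
Feasibility: ΣzᵢKᵢ = 1.1465, Σzᵢ/Kᵢ = 1.2334 — both > 1, two phases present.
Iterate (Newton) starting at ψ = 0.5:
  ψ = 0.5000: g = -0.08048, g' = -0.3192 → ψ = 0.2478
  ψ = 0.2478: g = 0.01075, g' = -0.4234 → ψ = 0.2732
  ψ = 0.2732: g = 0.00021, g' = -0.4071 → ψ = 0.2738
Converged at ψ = 0.2738.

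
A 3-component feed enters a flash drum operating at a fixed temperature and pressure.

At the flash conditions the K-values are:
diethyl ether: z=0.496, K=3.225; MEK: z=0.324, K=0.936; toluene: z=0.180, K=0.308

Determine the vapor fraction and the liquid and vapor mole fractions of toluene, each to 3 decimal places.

Let ψ = V/F and solve Σ zᵢ(Kᵢ−1)/(1+ψ(Kᵢ−1)) = 0.
g(0) = ΣzᵢKᵢ − 1 = 0.958 and g(1) = 1 − Σzᵢ/Kᵢ = -0.084, so a root lies in (0, 1).
Newton iteration, ψ⁰ = 0.5:
  ψ = 0.500: g = 0.3105, g' = -0.753 → ψ = 0.912
  ψ = 0.912: g = 0.0044, g' = -0.903 → ψ = 0.917
Converged at ψ = 0.917.
Compositions from xᵢ = zᵢ/(1+ψ(Kᵢ−1)), yᵢ = Kᵢxᵢ:
  diethyl ether: x = 0.163, y = 0.526
  MEK: x = 0.344, y = 0.322
  toluene: x = 0.493, y = 0.152

ψ = 0.917, x_toluene = 0.493, y_toluene = 0.152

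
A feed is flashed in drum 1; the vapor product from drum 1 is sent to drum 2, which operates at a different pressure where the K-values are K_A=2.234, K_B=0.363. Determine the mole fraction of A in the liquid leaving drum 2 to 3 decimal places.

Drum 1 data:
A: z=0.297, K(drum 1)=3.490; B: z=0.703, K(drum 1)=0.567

x_A (drum 2) = 0.340

Drum 1:
Material balance + equilibrium reduce to Σ zᵢ(Kᵢ−1)/(1+ψ₁(Kᵢ−1)) = 0.
Feasibility: ΣzᵢKᵢ = 1.435, Σzᵢ/Kᵢ = 1.325 — both > 1, two phases present.
Binary case is linear: z₁(K₁−1)(1+ψ₁(K₂−1)) + z₂(K₂−1)(1+ψ₁(K₁−1)) = 0
⇒ ψ₁ = [z₁(K₁−1)+z₂(K₂−1)] / [−(K₁−1)(K₂−1)] = 0.4351/1.0782 = 0.404
Drum-1 compositions:
  A: x = 0.148, y = 0.517
  B: x = 0.852, y = 0.483
Drum-2 feed = drum-1 vapor: z₂ = (0.5170, 0.4830).
Drum 2:
Let ψ₂ = V/F and solve Σ zᵢ(Kᵢ−1)/(1+ψ₂(Kᵢ−1)) = 0.
g(0) = ΣzᵢKᵢ − 1 = 0.330 and g(1) = 1 − Σzᵢ/Kᵢ = -0.562, so a root lies in (0, 1).
Binary case is linear: z₁(K₁−1)(1+ψ₂(K₂−1)) + z₂(K₂−1)(1+ψ₂(K₁−1)) = 0
⇒ ψ₂ = [z₁(K₁−1)+z₂(K₂−1)] / [−(K₁−1)(K₂−1)] = 0.3303/0.7861 = 0.420
  A: x = 0.340, y = 0.761
  B: x = 0.660, y = 0.239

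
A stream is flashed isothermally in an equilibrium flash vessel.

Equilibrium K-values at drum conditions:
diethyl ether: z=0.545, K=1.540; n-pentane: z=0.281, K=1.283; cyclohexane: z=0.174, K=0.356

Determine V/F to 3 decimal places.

Material balance + equilibrium reduce to Σ zᵢ(Kᵢ−1)/(1+V/F(Kᵢ−1)) = 0.
Feasibility: ΣzᵢKᵢ = 1.262, Σzᵢ/Kᵢ = 1.062 — both > 1, two phases present.
Newton–Raphson from V/F = 0.5:
  V/F = 0.500: g = 0.1361, g' = -0.273 → V/F = 0.999
  V/F = 0.999: g = -0.0610, g' = -0.648 → V/F = 0.905
  V/F = 0.905: g = -0.0075, g' = -0.500 → V/F = 0.890
Converged at V/F = 0.890.

V/F = 0.890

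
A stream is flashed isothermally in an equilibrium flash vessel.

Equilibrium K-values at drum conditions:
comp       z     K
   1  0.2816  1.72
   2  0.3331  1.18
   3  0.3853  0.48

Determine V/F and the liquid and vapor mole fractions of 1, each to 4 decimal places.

Material balance + equilibrium reduce to Σ zᵢ(Kᵢ−1)/(1+V/F(Kᵢ−1)) = 0.
g(0) = ΣzᵢKᵢ − 1 = 0.0624 and g(1) = 1 − Σzᵢ/Kᵢ = -0.2487, so a root lies in (0, 1).
Iterate (Newton) starting at V/F = 0.5:
  V/F = 0.5000: g = -0.06666, g' = -0.2783 → V/F = 0.2604
  V/F = 0.2604: g = -0.00373, g' = -0.2527 → V/F = 0.2457
Converged at V/F = 0.2457.
Compositions from xᵢ = zᵢ/(1+V/F(Kᵢ−1)), yᵢ = Kᵢxᵢ:
  1: x = 0.2393, y = 0.4116
  2: x = 0.3190, y = 0.3764
  3: x = 0.4417, y = 0.2120

V/F = 0.2457, x_1 = 0.2393, y_1 = 0.4116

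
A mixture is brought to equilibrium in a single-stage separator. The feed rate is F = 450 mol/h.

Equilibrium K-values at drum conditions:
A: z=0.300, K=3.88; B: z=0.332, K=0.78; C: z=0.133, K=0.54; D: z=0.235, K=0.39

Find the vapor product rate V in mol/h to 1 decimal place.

V = 215.9 mol/h

Material balance + equilibrium reduce to Σ zᵢ(Kᵢ−1)/(1+ψ(Kᵢ−1)) = 0.
Feasibility: ΣzᵢKᵢ = 1.586, Σzᵢ/Kᵢ = 1.352 — both > 1, two phases present.
Newton iteration, ψ⁰ = 0.33:
  ψ = 0.330: g = 0.1126, g' = -0.849 → ψ = 0.463
  ψ = 0.463: g = 0.0117, g' = -0.692 → ψ = 0.480
Converged at ψ = 0.480.
Then V = ψ·F = 0.4797·450 = 215.9 mol/h and L = F − V = 234.1 mol/h.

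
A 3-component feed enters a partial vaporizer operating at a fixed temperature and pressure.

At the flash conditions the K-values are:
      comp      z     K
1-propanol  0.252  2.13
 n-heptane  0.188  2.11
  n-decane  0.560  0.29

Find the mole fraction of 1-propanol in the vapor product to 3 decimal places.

Iterate (Newton) starting at ψ = 0.33:
  ψ = 0.330: g = -0.1591, g' = -0.776 → ψ = 0.125
  ψ = 0.125: g = -0.0036, g' = -0.766 → ψ = 0.120
Converged at ψ = 0.120.
Compositions from xᵢ = zᵢ/(1+ψ(Kᵢ−1)), yᵢ = Kᵢxᵢ:
  1-propanol: x = 0.222, y = 0.472
  n-heptane: x = 0.166, y = 0.350
  n-decane: x = 0.612, y = 0.178

y_1-propanol = 0.472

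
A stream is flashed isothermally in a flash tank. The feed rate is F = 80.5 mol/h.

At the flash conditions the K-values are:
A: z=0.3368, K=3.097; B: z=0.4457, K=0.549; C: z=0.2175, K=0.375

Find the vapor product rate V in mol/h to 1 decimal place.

Let β = V/F and solve Σ zᵢ(Kᵢ−1)/(1+β(Kᵢ−1)) = 0.
Check two-phase: ΣzᵢKᵢ = 1.3693 > 1 and Σzᵢ/Kᵢ = 1.5006 > 1, so g(0) = 0.3693 > 0 and g(1) = -0.5006 < 0.
Newton iteration, β⁰ = 0.54:
  β = 0.5400: g = -0.13970, g' = -0.6777 → β = 0.3339
  β = 0.3339: g = 0.00700, g' = -0.7737 → β = 0.3429
  β = 0.3429: g = 0.00004, g' = -0.7657 → β = 0.3430
Converged at β = 0.3430.
Then V = β·F = 0.3430·80.5 = 27.6 mol/h and L = F − V = 52.9 mol/h.

V = 27.6 mol/h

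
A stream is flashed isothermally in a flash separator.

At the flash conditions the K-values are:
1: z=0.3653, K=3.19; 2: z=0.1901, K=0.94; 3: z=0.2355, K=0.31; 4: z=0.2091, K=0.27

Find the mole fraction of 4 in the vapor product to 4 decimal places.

Iterate (Newton) starting at ψ = 0.51:
  ψ = 0.5100: g = -0.12776, g' = -0.9414 → ψ = 0.3743
  ψ = 0.3743: g = -0.00114, g' = -0.9446 → ψ = 0.3731
Converged at ψ = 0.3731.
Compositions from xᵢ = zᵢ/(1+ψ(Kᵢ−1)), yᵢ = Kᵢxᵢ:
  1: x = 0.2010, y = 0.6413
  2: x = 0.1945, y = 0.1828
  3: x = 0.3171, y = 0.0983
  4: x = 0.2874, y = 0.0776

y_4 = 0.0776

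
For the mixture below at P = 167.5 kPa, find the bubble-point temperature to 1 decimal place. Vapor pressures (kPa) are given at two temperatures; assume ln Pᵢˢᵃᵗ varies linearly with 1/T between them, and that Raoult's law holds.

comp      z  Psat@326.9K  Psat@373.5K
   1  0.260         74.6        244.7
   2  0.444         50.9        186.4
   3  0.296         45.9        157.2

T = 367.6 K

Bubble-point temperature: ΣzᵢPᵢˢᵃᵗ(T) = P. Interpolate ln Pᵢˢᵃᵗ = aᵢ + bᵢ/T.
  T = 326.9 K: ΣzᵢPᵢˢᵃᵗ = 55.58 kPa
  T = 373.5 K: ΣzᵢPᵢˢᵃᵗ = 192.91 kPa
  T = 350.2 K: ΣzᵢPᵢˢᵃᵗ = 107.90 kPa
  T = 361.9 K: ΣzᵢPᵢˢᵃᵗ = 145.80 kPa
  T = 367.7 K: ΣzᵢPᵢˢᵃᵗ = 168.08 kPa
  T = 364.8 K: ΣzᵢPᵢˢᵃᵗ = 156.63 kPa
Interpolating between 364.8 K and 367.7 K gives T ≈ 367.6 K.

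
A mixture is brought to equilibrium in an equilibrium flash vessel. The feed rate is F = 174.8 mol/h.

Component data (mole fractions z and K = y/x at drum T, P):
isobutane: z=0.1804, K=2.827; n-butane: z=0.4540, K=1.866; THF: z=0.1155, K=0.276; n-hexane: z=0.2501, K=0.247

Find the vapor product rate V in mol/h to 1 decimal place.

V = 90.2 mol/h

Material balance + equilibrium reduce to Σ zᵢ(Kᵢ−1)/(1+ψ(Kᵢ−1)) = 0.
Feasibility: ΣzᵢKᵢ = 1.4508, Σzᵢ/Kᵢ = 1.7381 — both > 1, two phases present.
Iterate (Newton) starting at ψ = 0.49:
  ψ = 0.4900: g = 0.02190, g' = -0.8370 → ψ = 0.5162
  ψ = 0.5162: g = -0.00024, g' = -0.8559 → ψ = 0.5159
Converged at ψ = 0.5159.
Then V = ψ·F = 0.5159·174.8 = 90.2 mol/h and L = F − V = 84.6 mol/h.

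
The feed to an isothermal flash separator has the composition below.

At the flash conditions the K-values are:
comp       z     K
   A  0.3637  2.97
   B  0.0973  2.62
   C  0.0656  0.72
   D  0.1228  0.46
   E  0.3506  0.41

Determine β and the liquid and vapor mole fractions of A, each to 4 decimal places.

β = 0.5567, x_A = 0.1735, y_A = 0.5152

Let β = V/F and solve Σ zᵢ(Kᵢ−1)/(1+β(Kᵢ−1)) = 0.
g(0) = ΣzᵢKᵢ − 1 = 0.5826 and g(1) = 1 − Σzᵢ/Kᵢ = -0.3728, so a root lies in (0, 1).
Iterate (Newton) starting at β = 0.35:
  β = 0.3500: g = 0.16186, g' = -0.8531 → β = 0.5397
  β = 0.5397: g = 0.01262, g' = -0.7454 → β = 0.5567
Converged at β = 0.5567.
Compositions from xᵢ = zᵢ/(1+β(Kᵢ−1)), yᵢ = Kᵢxᵢ:
  A: x = 0.1735, y = 0.5152
  B: x = 0.0512, y = 0.1340
  C: x = 0.0777, y = 0.0560
  D: x = 0.1756, y = 0.0808
  E: x = 0.5221, y = 0.2141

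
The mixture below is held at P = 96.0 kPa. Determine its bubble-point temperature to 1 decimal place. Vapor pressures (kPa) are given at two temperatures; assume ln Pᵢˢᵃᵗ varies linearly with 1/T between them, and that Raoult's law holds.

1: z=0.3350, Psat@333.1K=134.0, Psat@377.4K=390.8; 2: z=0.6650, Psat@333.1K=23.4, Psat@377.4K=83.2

T = 350.0 K

Bubble-point temperature: ΣzᵢPᵢˢᵃᵗ(T) = P. Interpolate ln Pᵢˢᵃᵗ = aᵢ + bᵢ/T.
  T = 333.1 K: ΣzᵢPᵢˢᵃᵗ = 60.45 kPa
  T = 377.4 K: ΣzᵢPᵢˢᵃᵗ = 186.25 kPa
  T = 355.2 K: ΣzᵢPᵢˢᵃᵗ = 109.65 kPa
  T = 344.1 K: ΣzᵢPᵢˢᵃᵗ = 82.06 kPa
  T = 349.6 K: ΣzᵢPᵢˢᵃᵗ = 94.95 kPa
  T = 352.4 K: ΣzᵢPᵢˢᵃᵗ = 102.09 kPa
Interpolating between 349.6 K and 352.4 K gives T ≈ 350.0 K.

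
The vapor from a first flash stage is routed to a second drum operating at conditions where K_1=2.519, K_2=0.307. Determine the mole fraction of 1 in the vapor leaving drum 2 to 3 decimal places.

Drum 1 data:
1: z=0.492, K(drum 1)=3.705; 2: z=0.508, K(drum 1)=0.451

Drum 1:
Newton–Raphson from ψ₁ = 0.5:
  ψ₁ = 0.500: g = 0.1813, g' = -0.941 → ψ₁ = 0.693
  ψ₁ = 0.693: g = 0.0132, g' = -0.835 → ψ₁ = 0.708
Converged at ψ₁ = 0.708.
Drum-1 compositions:
  1: x = 0.169, y = 0.625
  2: x = 0.831, y = 0.375
Drum-2 feed = drum-1 vapor: z₂ = (0.6251, 0.3749).
Drum 2:
Material balance + equilibrium reduce to Σ zᵢ(Kᵢ−1)/(1+ψ₂(Kᵢ−1)) = 0.
Feasibility: ΣzᵢKᵢ = 1.690, Σzᵢ/Kᵢ = 1.469 — both > 1, two phases present.
Binary case is linear: z₁(K₁−1)(1+ψ₂(K₂−1)) + z₂(K₂−1)(1+ψ₂(K₁−1)) = 0
⇒ ψ₂ = [z₁(K₁−1)+z₂(K₂−1)] / [−(K₁−1)(K₂−1)] = 0.6897/1.0527 = 0.655
  1: x = 0.313, y = 0.789
  2: x = 0.687, y = 0.211

y_1 (drum 2) = 0.789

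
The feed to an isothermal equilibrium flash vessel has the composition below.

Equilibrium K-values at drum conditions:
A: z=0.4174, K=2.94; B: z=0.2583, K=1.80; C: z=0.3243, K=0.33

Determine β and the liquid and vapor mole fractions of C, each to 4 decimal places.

Material balance + equilibrium reduce to Σ zᵢ(Kᵢ−1)/(1+β(Kᵢ−1)) = 0.
Feasibility: ΣzᵢKᵢ = 1.7991, Σzᵢ/Kᵢ = 1.2682 — both > 1, two phases present.
Iterate (Newton) starting at β = 0.57:
  β = 0.5700: g = 0.17493, g' = -0.8133 → β = 0.7851
  β = 0.7851: g = -0.01054, g' = -0.9571 → β = 0.7741
  β = 0.7741: g = -0.00008, g' = -0.9423 → β = 0.7740
Converged at β = 0.7740.
Compositions from xᵢ = zᵢ/(1+β(Kᵢ−1)), yᵢ = Kᵢxᵢ:
  A: x = 0.1669, y = 0.4906
  B: x = 0.1595, y = 0.2871
  C: x = 0.6736, y = 0.2223

β = 0.7740, x_C = 0.6736, y_C = 0.2223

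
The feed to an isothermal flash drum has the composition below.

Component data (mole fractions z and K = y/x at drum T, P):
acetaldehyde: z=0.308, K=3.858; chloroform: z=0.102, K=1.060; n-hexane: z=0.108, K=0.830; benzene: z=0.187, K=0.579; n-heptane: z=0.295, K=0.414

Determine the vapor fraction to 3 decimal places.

Rachford–Rice: g(ψ) = Σ zᵢ(Kᵢ−1)/(1+ψ(Kᵢ−1)) = 0.
Check two-phase: ΣzᵢKᵢ = 1.616 > 1 and Σzᵢ/Kᵢ = 1.342 > 1, so g(0) = 0.616 > 0 and g(1) = -0.342 < 0.
Newton iteration, ψ⁰ = 0.5:
  ψ = 0.500: g = 0.0040, g' = -0.686 → ψ = 0.506
Converged at ψ = 0.506.

ψ = 0.506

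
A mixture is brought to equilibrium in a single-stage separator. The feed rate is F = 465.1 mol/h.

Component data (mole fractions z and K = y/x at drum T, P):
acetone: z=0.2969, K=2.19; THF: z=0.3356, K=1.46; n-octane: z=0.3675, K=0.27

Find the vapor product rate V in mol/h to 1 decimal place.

V = 179.3 mol/h

Let ψ = V/F and solve Σ zᵢ(Kᵢ−1)/(1+ψ(Kᵢ−1)) = 0.
g(0) = ΣzᵢKᵢ − 1 = 0.2394 and g(1) = 1 − Σzᵢ/Kᵢ = -0.7265, so a root lies in (0, 1).
Newton–Raphson from ψ = 0.49:
  ψ = 0.4900: g = -0.06852, g' = -0.6898 → ψ = 0.3907
  ψ = 0.3907: g = -0.00326, g' = -0.6302 → ψ = 0.3855
Converged at ψ = 0.3855.
Then V = ψ·F = 0.3855·465.1 = 179.3 mol/h and L = F − V = 285.8 mol/h.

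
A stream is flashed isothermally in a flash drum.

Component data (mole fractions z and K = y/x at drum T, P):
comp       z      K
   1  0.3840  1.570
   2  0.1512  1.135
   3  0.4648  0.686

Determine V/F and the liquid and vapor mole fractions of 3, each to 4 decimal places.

Material balance + equilibrium reduce to Σ zᵢ(Kᵢ−1)/(1+V/F(Kᵢ−1)) = 0.
Feasibility: ΣzᵢKᵢ = 1.0933, Σzᵢ/Kᵢ = 1.0554 — both > 1, two phases present.
Iterate (Newton) starting at V/F = 0.51:
  V/F = 0.5100: g = 0.01490, g' = -0.1423 → V/F = 0.6148
  V/F = 0.6148: g = 0.00007, g' = -0.1411 → V/F = 0.6153
Converged at V/F = 0.6153.
Compositions from xᵢ = zᵢ/(1+V/F(Kᵢ−1)), yᵢ = Kᵢxᵢ:
  1: x = 0.2843, y = 0.4463
  2: x = 0.1396, y = 0.1585
  3: x = 0.5761, y = 0.3952

V/F = 0.6153, x_3 = 0.5761, y_3 = 0.3952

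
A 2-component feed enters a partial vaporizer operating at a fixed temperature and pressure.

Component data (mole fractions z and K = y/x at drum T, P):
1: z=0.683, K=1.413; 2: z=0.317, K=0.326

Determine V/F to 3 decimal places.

V/F = 0.246

Rachford–Rice: g(V/F) = Σ zᵢ(Kᵢ−1)/(1+V/F(Kᵢ−1)) = 0.
g(0) = ΣzᵢKᵢ − 1 = 0.068 and g(1) = 1 − Σzᵢ/Kᵢ = -0.456, so a root lies in (0, 1).
Binary case is linear: z₁(K₁−1)(1+V/F(K₂−1)) + z₂(K₂−1)(1+V/F(K₁−1)) = 0
⇒ V/F = [z₁(K₁−1)+z₂(K₂−1)] / [−(K₁−1)(K₂−1)] = 0.0684/0.2784 = 0.246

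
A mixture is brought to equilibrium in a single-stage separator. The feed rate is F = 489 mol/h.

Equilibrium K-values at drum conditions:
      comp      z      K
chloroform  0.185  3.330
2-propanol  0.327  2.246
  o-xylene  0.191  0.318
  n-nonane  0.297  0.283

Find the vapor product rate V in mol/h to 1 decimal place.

V = 204.4 mol/h

Material balance + equilibrium reduce to Σ zᵢ(Kᵢ−1)/(1+ψ(Kᵢ−1)) = 0.
Feasibility: ΣzᵢKᵢ = 1.495, Σzᵢ/Kᵢ = 1.851 — both > 1, two phases present.
Iterate (Newton) starting at ψ = 0.5:
  ψ = 0.500: g = -0.0795, g' = -0.983 → ψ = 0.419
  ψ = 0.419: g = -0.0011, g' = -0.962 → ψ = 0.418
Converged at ψ = 0.418.
Then V = ψ·F = 0.4180·489 = 204.4 mol/h and L = F − V = 284.6 mol/h.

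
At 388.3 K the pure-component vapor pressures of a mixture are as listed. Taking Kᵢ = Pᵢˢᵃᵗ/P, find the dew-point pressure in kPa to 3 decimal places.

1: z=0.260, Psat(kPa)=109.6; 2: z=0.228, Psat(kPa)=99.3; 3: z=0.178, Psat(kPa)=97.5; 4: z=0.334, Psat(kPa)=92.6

At the dew point ψ → 1, so Σzᵢ/Kᵢ = 1 with Kᵢ = Pᵢˢᵃᵗ/P ⇒ 1/P = Σzᵢ/Pᵢˢᵃᵗ.
1/P = 0.260/109.6 + 0.228/99.3 + 0.178/97.5 + 0.334/92.6 = 0.010101 ⇒ P = 99.001 kPa

Pdew = 99.001 kPa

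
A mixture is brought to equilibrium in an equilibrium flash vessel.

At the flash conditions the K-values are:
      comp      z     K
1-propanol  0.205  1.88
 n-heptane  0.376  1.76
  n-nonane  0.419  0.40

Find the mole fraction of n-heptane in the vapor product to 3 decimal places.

Material balance + equilibrium reduce to Σ zᵢ(Kᵢ−1)/(1+β(Kᵢ−1)) = 0.
g(0) = ΣzᵢKᵢ − 1 = 0.215 and g(1) = 1 − Σzᵢ/Kᵢ = -0.370, so a root lies in (0, 1).
Newton–Raphson from β = 0.46:
  β = 0.460: g = -0.0071, g' = -0.487 → β = 0.445
Converged at β = 0.445.
Compositions from xᵢ = zᵢ/(1+β(Kᵢ−1)), yᵢ = Kᵢxᵢ:
  1-propanol: x = 0.147, y = 0.277
  n-heptane: x = 0.281, y = 0.494
  n-nonane: x = 0.572, y = 0.229

y_n-heptane = 0.494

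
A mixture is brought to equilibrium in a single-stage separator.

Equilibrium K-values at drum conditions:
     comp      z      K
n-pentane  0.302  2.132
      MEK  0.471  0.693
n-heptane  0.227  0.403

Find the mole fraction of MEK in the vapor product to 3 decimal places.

Newton–Raphson from V/F = 0.5:
  V/F = 0.500: g = -0.1457, g' = -0.384 → V/F = 0.121
  V/F = 0.121: g = 0.0045, g' = -0.441 → V/F = 0.131
Converged at V/F = 0.131.
Compositions from xᵢ = zᵢ/(1+V/F(Kᵢ−1)), yᵢ = Kᵢxᵢ:
  n-pentane: x = 0.263, y = 0.561
  MEK: x = 0.491, y = 0.340
  n-heptane: x = 0.246, y = 0.099

y_MEK = 0.340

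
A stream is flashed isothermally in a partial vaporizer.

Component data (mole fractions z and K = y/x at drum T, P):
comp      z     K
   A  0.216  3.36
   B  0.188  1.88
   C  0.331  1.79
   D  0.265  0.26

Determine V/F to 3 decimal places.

Rachford–Rice: g(V/F) = Σ zᵢ(Kᵢ−1)/(1+V/F(Kᵢ−1)) = 0.
Check two-phase: ΣzᵢKᵢ = 1.741 > 1 and Σzᵢ/Kᵢ = 1.368 > 1, so g(0) = 0.741 > 0 and g(1) = -0.368 < 0.
Iterate (Newton) starting at V/F = 0.5:
  V/F = 0.500: g = 0.2249, g' = -0.795 → V/F = 0.783
  V/F = 0.783: g = -0.0276, g' = -1.098 → V/F = 0.758
  V/F = 0.758: g = -0.0008, g' = -1.040 → V/F = 0.757
Converged at V/F = 0.757.

V/F = 0.757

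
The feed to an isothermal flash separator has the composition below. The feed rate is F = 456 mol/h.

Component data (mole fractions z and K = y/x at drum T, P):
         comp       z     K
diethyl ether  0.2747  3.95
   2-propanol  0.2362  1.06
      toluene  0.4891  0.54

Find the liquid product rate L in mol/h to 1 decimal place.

Material balance + equilibrium reduce to Σ zᵢ(Kᵢ−1)/(1+V/F(Kᵢ−1)) = 0.
Feasibility: ΣzᵢKᵢ = 1.5996, Σzᵢ/Kᵢ = 1.1981 — both > 1, two phases present.
Newton–Raphson from V/F = 0.5:
  V/F = 0.5000: g = 0.04899, g' = -0.5656 → V/F = 0.5866
  V/F = 0.5866: g = 0.00234, g' = -0.5156 → V/F = 0.5911
Converged at V/F = 0.5912.
Then V = V/F·F = 0.5912·456 = 269.6 mol/h and L = F − V = 186.4 mol/h.

L = 186.4 mol/h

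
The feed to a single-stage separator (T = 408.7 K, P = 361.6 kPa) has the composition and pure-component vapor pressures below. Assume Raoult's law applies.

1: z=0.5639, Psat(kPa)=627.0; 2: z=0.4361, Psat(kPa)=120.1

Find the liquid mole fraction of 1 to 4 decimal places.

Raoult's law: Kᵢ = Pᵢˢᵃᵗ/P = Pᵢˢᵃᵗ/361.6.
  K_1 = 627.0/361.6 = 1.733960, K_2 = 120.1/361.6 = 0.332135
Binary case is linear: z₁(K₁−1)(1+ψ(K₂−1)) + z₂(K₂−1)(1+ψ(K₁−1)) = 0
⇒ ψ = [z₁(K₁−1)+z₂(K₂−1)] / [−(K₁−1)(K₂−1)] = 0.12262/0.49019 = 0.2502
Compositions from xᵢ = zᵢ/(1+ψ(Kᵢ−1)), yᵢ = Kᵢxᵢ:
  1: x = 0.4764, y = 0.8261
  2: x = 0.5236, y = 0.1739

x_1 = 0.4764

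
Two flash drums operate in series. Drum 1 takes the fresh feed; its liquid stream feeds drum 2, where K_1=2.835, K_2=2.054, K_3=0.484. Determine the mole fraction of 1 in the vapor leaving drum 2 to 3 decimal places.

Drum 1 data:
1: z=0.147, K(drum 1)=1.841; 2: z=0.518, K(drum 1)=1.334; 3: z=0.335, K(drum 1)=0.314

y_1 (drum 2) = 0.139

Drum 1:
Iterate (Newton) starting at ψ₁ = 0.5:
  ψ₁ = 0.500: g = -0.1145, g' = -0.459 → ψ₁ = 0.251
  ψ₁ = 0.251: g = -0.0158, g' = -0.350 → ψ₁ = 0.206
  ψ₁ = 0.206: g = -0.0002, g' = -0.340 → ψ₁ = 0.205
Converged at ψ₁ = 0.205.
Drum-1 compositions:
  1: x = 0.125, y = 0.231
  2: x = 0.485, y = 0.647
  3: x = 0.390, y = 0.122
Drum-2 feed = drum-1 liquid: z₂ = (0.1254, 0.4848, 0.3898).
Drum 2:
Rachford–Rice: g(ψ₂) = Σ zᵢ(Kᵢ−1)/(1+ψ₂(Kᵢ−1)) = 0.
g(0) = ΣzᵢKᵢ − 1 = 0.540 and g(1) = 1 − Σzᵢ/Kᵢ = -0.086, so a root lies in (0, 1).
Newton–Raphson from ψ₂ = 0.5:
  ψ₂ = 0.500: g = 0.1836, g' = -0.534 → ψ₂ = 0.844
  ψ₂ = 0.844: g = 0.0046, g' = -0.541 → ψ₂ = 0.852
Converged at ψ₂ = 0.852.
  1: x = 0.049, y = 0.139
  2: x = 0.255, y = 0.525
  3: x = 0.696, y = 0.337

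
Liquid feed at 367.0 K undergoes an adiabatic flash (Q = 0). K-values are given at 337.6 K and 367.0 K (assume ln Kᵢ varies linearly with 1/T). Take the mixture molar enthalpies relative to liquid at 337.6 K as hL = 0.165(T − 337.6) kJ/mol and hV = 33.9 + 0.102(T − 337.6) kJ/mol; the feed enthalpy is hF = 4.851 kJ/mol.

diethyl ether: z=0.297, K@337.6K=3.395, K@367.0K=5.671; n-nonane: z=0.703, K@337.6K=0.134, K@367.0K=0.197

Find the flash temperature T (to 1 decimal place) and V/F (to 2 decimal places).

Adiabatic flash: solve Rachford–Rice at each trial T, then check hF = ψ·hV(T) + (1−ψ)·hL(T).
  T = 337.6 K: K = (3.395, 0.134), RR gives ψ = 0.049, H_out = 1.676 kJ/mol
  T = 367.0 K: K = (5.671, 0.197), RR gives ψ = 0.219, H_out = 11.881 kJ/mol
  T = 352.3 K: K = (4.435, 0.164), RR gives ψ = 0.151, H_out = 7.389 kJ/mol
  T = 345.0 K: K = (3.895, 0.149), RR gives ψ = 0.106, H_out = 4.764 kJ/mol
  T = 348.6 K: K = (4.155, 0.156), RR gives ψ = 0.129, H_out = 6.102 kJ/mol
  T = 346.8 K: K = (4.024, 0.152), RR gives ψ = 0.118, H_out = 5.444 kJ/mol
Linear interpolation between T = 345.0 (H_out = 4.764) and T = 346.8 (H_out = 5.444) on hF = 4.851 gives T ≈ 345.2 K, at which ψ = 0.11.

T = 345.2 K, V/F = 0.11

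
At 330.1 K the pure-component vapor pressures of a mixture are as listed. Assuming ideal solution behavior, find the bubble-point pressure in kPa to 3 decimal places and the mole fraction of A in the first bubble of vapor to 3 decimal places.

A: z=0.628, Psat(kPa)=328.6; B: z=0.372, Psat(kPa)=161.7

At the bubble point ψ → 0, so ΣzᵢKᵢ = 1 with Kᵢ = Pᵢˢᵃᵗ/P ⇒ P = ΣzᵢPᵢˢᵃᵗ.
P = 0.628·328.6 + 0.372·161.7 = 266.513 kPa
yᵢ = zᵢPᵢˢᵃᵗ/P ⇒ y_A = 0.628·328.6/266.513 = 0.774

Pbub = 266.513 kPa, y_A = 0.774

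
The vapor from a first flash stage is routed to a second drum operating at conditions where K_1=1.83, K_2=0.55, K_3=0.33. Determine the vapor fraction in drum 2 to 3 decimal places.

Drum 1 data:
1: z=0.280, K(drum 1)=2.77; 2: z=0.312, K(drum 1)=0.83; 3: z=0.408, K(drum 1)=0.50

Drum 1:
Material balance + equilibrium reduce to Σ zᵢ(Kᵢ−1)/(1+ψ₁(Kᵢ−1)) = 0.
Check two-phase: ΣzᵢKᵢ = 1.239 > 1 and Σzᵢ/Kᵢ = 1.293 > 1, so g(0) = 0.239 > 0 and g(1) = -0.293 < 0.
Iterate (Newton) starting at ψ₁ = 0.47:
  ψ₁ = 0.470: g = -0.0538, g' = -0.446 → ψ₁ = 0.350
  ψ₁ = 0.350: g = 0.0026, g' = -0.495 → ψ₁ = 0.355
Converged at ψ₁ = 0.355.
Drum-1 compositions:
  1: x = 0.172, y = 0.476
  2: x = 0.332, y = 0.276
  3: x = 0.496, y = 0.248
Drum-2 feed = drum-1 vapor: z₂ = (0.4764, 0.2756, 0.2480).
Drum 2:
Let ψ₂ = V/F and solve Σ zᵢ(Kᵢ−1)/(1+ψ₂(Kᵢ−1)) = 0.
Check two-phase: ΣzᵢKᵢ = 1.105 > 1 and Σzᵢ/Kᵢ = 1.513 > 1, so g(0) = 0.105 > 0 and g(1) = -0.513 < 0.
Newton iteration, ψ₂⁰ = 0.5:
  ψ₂ = 0.500: g = -0.1304, g' = -0.509 → ψ₂ = 0.244
  ψ₂ = 0.244: g = -0.0089, g' = -0.456 → ψ₂ = 0.224
Converged at ψ₂ = 0.224.
  1: x = 0.402, y = 0.735
  2: x = 0.306, y = 0.169
  3: x = 0.292, y = 0.096

V/F (drum 2) = 0.224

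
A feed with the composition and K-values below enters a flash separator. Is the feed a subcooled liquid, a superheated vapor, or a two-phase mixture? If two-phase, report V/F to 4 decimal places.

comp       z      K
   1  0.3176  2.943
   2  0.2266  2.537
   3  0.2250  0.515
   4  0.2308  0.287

ΣzᵢKᵢ = 1.6917; Σzᵢ/Kᵢ = 1.4383.
Both exceed 1, so a two-phase solution exists.
Iterate (Newton) starting at ψ = 0.52:
  ψ = 0.5200: g = 0.09308, g' = -0.8530 → ψ = 0.6291
  ψ = 0.6291: g = -0.00072, g' = -0.8766 → ψ = 0.6283
Converged at ψ = 0.6283.

two-phase, V/F = 0.6283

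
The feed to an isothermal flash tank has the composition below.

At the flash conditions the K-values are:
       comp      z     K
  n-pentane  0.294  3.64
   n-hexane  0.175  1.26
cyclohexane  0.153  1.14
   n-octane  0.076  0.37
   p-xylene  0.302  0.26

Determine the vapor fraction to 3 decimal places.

Let ψ = V/F and solve Σ zᵢ(Kᵢ−1)/(1+ψ(Kᵢ−1)) = 0.
Feasibility: ΣzᵢKᵢ = 1.572, Σzᵢ/Kᵢ = 1.721 — both > 1, two phases present.
Newton–Raphson from ψ = 0.5:
  ψ = 0.500: g = -0.0298, g' = -0.874 → ψ = 0.466
Converged at ψ = 0.466.

ψ = 0.466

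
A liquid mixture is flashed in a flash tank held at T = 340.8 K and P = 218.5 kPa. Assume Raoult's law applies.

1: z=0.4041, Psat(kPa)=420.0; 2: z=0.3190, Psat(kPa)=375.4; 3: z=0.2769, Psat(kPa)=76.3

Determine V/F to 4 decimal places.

V/F = 0.7764

Raoult's law: Kᵢ = Pᵢˢᵃᵗ/P = Pᵢˢᵃᵗ/218.5.
  K_1 = 420.0/218.5 = 1.922197, K_2 = 375.4/218.5 = 1.718078, K_3 = 76.3/218.5 = 0.349199
Material balance + equilibrium reduce to Σ zᵢ(Kᵢ−1)/(1+V/F(Kᵢ−1)) = 0.
g(0) = ΣzᵢKᵢ − 1 = 0.4215 and g(1) = 1 − Σzᵢ/Kᵢ = -0.1889, so a root lies in (0, 1).
Newton–Raphson from V/F = 0.5:
  V/F = 0.5000: g = 0.15647, g' = -0.5077 → V/F = 0.8082
  V/F = 0.8082: g = -0.02168, g' = -0.7006 → V/F = 0.7772
  V/F = 0.7772: g = -0.00057, g' = -0.6646 → V/F = 0.7764
Converged at V/F = 0.7764.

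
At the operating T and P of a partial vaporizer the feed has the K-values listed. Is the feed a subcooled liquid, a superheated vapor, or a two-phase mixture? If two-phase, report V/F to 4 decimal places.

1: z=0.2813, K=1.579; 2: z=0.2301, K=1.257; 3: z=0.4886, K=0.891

superheated vapor

ΣzᵢKᵢ = 1.1688; Σzᵢ/Kᵢ = 0.9096.
Since Σzᵢ/Kᵢ < 1 the mixture is above its dew point — single vapor phase.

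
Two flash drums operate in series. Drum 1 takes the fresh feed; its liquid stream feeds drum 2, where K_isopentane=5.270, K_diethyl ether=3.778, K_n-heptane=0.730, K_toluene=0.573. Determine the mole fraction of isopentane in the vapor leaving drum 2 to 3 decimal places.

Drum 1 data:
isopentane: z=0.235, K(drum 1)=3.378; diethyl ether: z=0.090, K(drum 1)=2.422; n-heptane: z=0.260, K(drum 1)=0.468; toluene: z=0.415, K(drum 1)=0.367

y_isopentane (drum 2) = 0.303

Drum 1:
Rachford–Rice: g(ψ₁) = Σ zᵢ(Kᵢ−1)/(1+ψ₁(Kᵢ−1)) = 0.
g(0) = ΣzᵢKᵢ − 1 = 0.286 and g(1) = 1 − Σzᵢ/Kᵢ = -0.793, so a root lies in (0, 1).
Iterate (Newton) starting at ψ₁ = 0.5:
  ψ₁ = 0.500: g = -0.2427, g' = -0.832 → ψ₁ = 0.208
  ψ₁ = 0.208: g = 0.0143, g' = -1.016 → ψ₁ = 0.222
  ψ₁ = 0.222: g = 0.0002, g' = -0.994 → ψ₁ = 0.223
Converged at ψ₁ = 0.223.
Drum-1 compositions:
  isopentane: x = 0.154, y = 0.519
  diethyl ether: x = 0.068, y = 0.166
  n-heptane: x = 0.295, y = 0.138
  toluene: x = 0.483, y = 0.177
Drum-2 feed = drum-1 liquid: z₂ = (0.1537, 0.0684, 0.2949, 0.4830).
Drum 2:
Material balance + equilibrium reduce to Σ zᵢ(Kᵢ−1)/(1+ψ₂(Kᵢ−1)) = 0.
g(0) = ΣzᵢKᵢ − 1 = 0.560 and g(1) = 1 − Σzᵢ/Kᵢ = -0.294, so a root lies in (0, 1).
Newton–Raphson from ψ₂ = 0.46:
  ψ₂ = 0.460: g = -0.0428, g' = -0.585 → ψ₂ = 0.387
  ψ₂ = 0.387: g = 0.0031, g' = -0.674 → ψ₂ = 0.391
Converged at ψ₂ = 0.391.
  isopentane: x = 0.058, y = 0.303
  diethyl ether: x = 0.033, y = 0.124
  n-heptane: x = 0.330, y = 0.241
  toluene: x = 0.580, y = 0.332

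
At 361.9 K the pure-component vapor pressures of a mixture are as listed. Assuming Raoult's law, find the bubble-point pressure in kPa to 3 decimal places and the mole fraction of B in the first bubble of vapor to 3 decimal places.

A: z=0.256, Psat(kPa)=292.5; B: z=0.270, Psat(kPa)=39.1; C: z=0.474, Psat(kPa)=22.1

At the bubble point ψ → 0, so ΣzᵢKᵢ = 1 with Kᵢ = Pᵢˢᵃᵗ/P ⇒ P = ΣzᵢPᵢˢᵃᵗ.
P = 0.256·292.5 + 0.270·39.1 + 0.474·22.1 = 95.912 kPa
yᵢ = zᵢPᵢˢᵃᵗ/P ⇒ y_B = 0.270·39.1/95.912 = 0.110

Pbub = 95.912 kPa, y_B = 0.110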